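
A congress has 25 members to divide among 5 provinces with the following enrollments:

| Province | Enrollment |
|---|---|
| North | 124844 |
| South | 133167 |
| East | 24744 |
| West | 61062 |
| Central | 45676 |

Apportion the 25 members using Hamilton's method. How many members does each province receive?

North 8; South 8; East 2; West 4; Central 3

Total 389493; standard divisor 389493/25 ≈ 15579.72.
Standard quotas: North 8.0132, South 8.5475, East 1.5882, West 3.9193, Central 2.9318.
Lower quotas: North 8, South 8, East 1, West 3, Central 2 (sum 22, leaving 3 seats).
Remainders in descending order: Central 0.9318, West 0.9193, East 0.5882, South 0.5475, North 0.0132.
The surplus seats go to Central, West, East.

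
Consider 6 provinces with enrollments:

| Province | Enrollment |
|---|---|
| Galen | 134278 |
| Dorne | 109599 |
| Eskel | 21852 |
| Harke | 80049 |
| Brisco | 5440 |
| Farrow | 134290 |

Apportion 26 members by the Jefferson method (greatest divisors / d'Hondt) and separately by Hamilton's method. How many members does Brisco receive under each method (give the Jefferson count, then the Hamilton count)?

0 and 1

Jefferson: Galen 7, Dorne 6, Eskel 1, Harke 4, Brisco 0, Farrow 8.
Hamilton: Galen 7, Dorne 6, Eskel 1, Harke 4, Brisco 1, Farrow 7.
Brisco gets 0 under Jefferson and 1 under Hamilton.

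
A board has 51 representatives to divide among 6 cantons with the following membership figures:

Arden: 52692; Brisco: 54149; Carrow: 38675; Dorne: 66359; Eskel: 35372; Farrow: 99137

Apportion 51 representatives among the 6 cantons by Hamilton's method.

Arden 8, Brisco 8, Carrow 6, Dorne 10, Eskel 5, Farrow 14

The standard divisor is 346384/51 ≈ 6791.843.
Standard quotas: Arden 7.7581, Brisco 7.9727, Carrow 5.6943, Dorne 9.7704, Eskel 5.2080, Farrow 14.5965.
Lower quotas: Arden 7, Brisco 7, Carrow 5, Dorne 9, Eskel 5, Farrow 14 (sum 47, leaving 4 seats).
Remainders in descending order: Brisco 0.9727, Dorne 0.7704, Arden 0.7581, Carrow 0.6943, Farrow 0.5965, Eskel 0.2080.
Largest remainders: Brisco, Dorne, Arden, Carrow receive the extra seats.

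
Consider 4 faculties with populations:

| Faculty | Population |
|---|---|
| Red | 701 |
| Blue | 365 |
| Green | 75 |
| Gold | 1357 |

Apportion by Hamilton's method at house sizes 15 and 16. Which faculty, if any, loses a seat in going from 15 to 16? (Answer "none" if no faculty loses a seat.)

At 15 seats: Red 4, Blue 2, Green 1, Gold 8.
At 16 seats: Red 5, Blue 2, Green 0, Gold 9.
Green drops from 1 to 0.

Green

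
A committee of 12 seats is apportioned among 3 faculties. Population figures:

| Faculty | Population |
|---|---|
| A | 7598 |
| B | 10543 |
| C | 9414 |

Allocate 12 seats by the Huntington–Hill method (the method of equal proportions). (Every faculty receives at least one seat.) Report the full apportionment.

A: 3, B: 5, C: 4

With divisor 2275: modified quotas A 3.340, B 4.634, C 4.138.
Geometric-mean thresholds: A √(3·4)=3.464, B √(4·5)=4.472, C √(4·5)=4.472.
Each quota rounded against its threshold gives A 3, B 5, C 4 (total 12).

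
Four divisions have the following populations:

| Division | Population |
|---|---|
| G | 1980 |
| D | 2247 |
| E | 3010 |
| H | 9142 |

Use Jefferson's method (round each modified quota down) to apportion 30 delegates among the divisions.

Standard divisor 16379/30 ≈ 545.967; standard quotas: G 3.627, D 4.116, E 5.513, H 16.745.
Rounding down gives 3, 4, 5, 16 = 28 seats, so the divisor must be adjusted.
With modified divisor 505: modified quotas G 3.921, D 4.450, E 5.960, H 18.103.
Rounding down: G 3, D 4, E 5, H 18 (total 30).

G=3; D=4; E=5; H=18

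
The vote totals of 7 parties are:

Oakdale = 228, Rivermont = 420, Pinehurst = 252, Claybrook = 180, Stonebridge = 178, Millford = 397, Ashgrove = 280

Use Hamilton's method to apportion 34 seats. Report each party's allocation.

The standard divisor is 1935/34 ≈ 56.912.
Standard quotas: Oakdale 4.006, Rivermont 7.380, Pinehurst 4.428, Claybrook 3.163, Stonebridge 3.128, Millford 6.976, Ashgrove 4.920.
Lower quotas: Oakdale 4, Rivermont 7, Pinehurst 4, Claybrook 3, Stonebridge 3, Millford 6, Ashgrove 4 (sum 31, leaving 3 seats).
Remainders in descending order: Millford 0.976, Ashgrove 0.920, Pinehurst 0.428, Rivermont 0.380, Claybrook 0.163, Stonebridge 0.128, Oakdale 0.006.
The surplus seats go to Millford, Ashgrove, Pinehurst.

Oakdale 4; Rivermont 7; Pinehurst 5; Claybrook 3; Stonebridge 3; Millford 7; Ashgrove 5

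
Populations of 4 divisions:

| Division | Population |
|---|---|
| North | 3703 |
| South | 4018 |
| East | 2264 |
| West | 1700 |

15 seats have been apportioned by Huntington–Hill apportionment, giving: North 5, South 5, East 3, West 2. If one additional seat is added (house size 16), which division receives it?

Priority for the next seat is population ÷ (√(s·(s+1))).
Priorities: North 676.072, South 733.583, East 653.561, West 694.022.
Highest priority: South.

South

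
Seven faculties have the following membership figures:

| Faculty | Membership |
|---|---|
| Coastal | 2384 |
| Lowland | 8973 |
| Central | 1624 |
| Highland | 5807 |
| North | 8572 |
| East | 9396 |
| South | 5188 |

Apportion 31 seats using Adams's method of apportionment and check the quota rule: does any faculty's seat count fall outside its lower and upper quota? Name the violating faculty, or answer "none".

none

Standard quotas: Coastal 1.762, Lowland 6.632, Central 1.200, Highland 4.292, North 6.335, East 6.944, South 3.834.
Adams allocation: Coastal 2, Lowland 6, Central 2, Highland 4, North 6, East 7, South 4.
Every allocation lies between the lower and upper quota.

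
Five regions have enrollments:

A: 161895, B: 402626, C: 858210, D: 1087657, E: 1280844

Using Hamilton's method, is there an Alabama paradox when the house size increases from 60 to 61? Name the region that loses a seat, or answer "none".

none

At 60 seats: A 3, B 6, C 14, D 17, E 20.
At 61 seats: A 3, B 6, C 14, D 17, E 21.
No region's allocation decreased.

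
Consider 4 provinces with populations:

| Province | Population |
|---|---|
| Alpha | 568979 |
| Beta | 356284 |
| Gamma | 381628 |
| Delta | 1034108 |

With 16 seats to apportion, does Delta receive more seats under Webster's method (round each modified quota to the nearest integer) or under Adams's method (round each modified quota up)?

Webster

Webster: Alpha 4, Beta 2, Gamma 3, Delta 7.
Adams: Alpha 4, Beta 3, Gamma 3, Delta 6.
Delta gets 7 under Webster and 6 under Adams.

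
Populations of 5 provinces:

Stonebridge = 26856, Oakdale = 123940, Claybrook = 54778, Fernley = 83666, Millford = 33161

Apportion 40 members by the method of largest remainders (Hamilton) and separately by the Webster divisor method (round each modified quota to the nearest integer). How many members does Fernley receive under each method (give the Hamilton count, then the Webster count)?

11 and 10

Hamilton: Stonebridge 3, Oakdale 15, Claybrook 7, Fernley 11, Millford 4.
Webster: Stonebridge 3, Oakdale 16, Claybrook 7, Fernley 10, Millford 4.
Fernley gets 11 under Hamilton and 10 under Webster.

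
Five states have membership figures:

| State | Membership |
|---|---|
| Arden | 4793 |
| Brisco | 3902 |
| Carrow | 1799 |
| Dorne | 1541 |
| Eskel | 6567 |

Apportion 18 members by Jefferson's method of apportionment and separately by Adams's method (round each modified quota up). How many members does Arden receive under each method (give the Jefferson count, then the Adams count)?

Jefferson: Arden 5, Brisco 4, Carrow 1, Dorne 1, Eskel 7.
Adams: Arden 4, Brisco 4, Carrow 2, Dorne 2, Eskel 6.
Arden gets 5 under Jefferson and 4 under Adams.

5 and 4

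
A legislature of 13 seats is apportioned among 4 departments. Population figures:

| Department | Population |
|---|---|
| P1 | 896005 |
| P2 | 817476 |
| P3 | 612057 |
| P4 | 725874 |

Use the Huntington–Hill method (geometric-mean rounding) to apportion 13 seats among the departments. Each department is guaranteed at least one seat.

P1 4, P2 3, P3 3, P4 3

With divisor 242928: modified quotas P1 3.688, P2 3.365, P3 2.519, P4 2.988.
Geometric-mean thresholds: P1 √(3·4)=3.464, P2 √(3·4)=3.464, P3 √(2·3)=2.449, P4 √(2·3)=2.449.
Each quota rounded against its threshold gives P1 4, P2 3, P3 3, P4 3 (total 13).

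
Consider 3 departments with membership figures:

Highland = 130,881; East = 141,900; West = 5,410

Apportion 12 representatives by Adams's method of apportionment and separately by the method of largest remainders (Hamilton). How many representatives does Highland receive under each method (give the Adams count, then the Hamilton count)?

Adams: Highland 5, East 6, West 1.
Hamilton: Highland 6, East 6, West 0.
Highland gets 5 under Adams and 6 under Hamilton.

5 and 6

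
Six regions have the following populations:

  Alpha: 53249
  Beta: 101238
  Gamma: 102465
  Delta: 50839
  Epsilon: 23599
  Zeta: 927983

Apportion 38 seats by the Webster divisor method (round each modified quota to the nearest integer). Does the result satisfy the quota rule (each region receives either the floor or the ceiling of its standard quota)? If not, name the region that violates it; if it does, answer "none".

Zeta

Standard quotas: Alpha 1.607, Beta 3.055, Gamma 3.092, Delta 1.534, Epsilon 0.712, Zeta 28.001.
Webster allocation: Alpha 2, Beta 3, Gamma 3, Delta 2, Epsilon 1, Zeta 27.
Zeta has quota 28.001 (lower 28, upper 29) but receives 27 — outside the quota interval.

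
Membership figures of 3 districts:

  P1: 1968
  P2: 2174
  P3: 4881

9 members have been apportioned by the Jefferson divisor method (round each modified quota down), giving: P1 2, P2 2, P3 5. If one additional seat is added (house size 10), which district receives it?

Priority for the next seat is population ÷ (current seats + 1).
Priorities: P1 656.000, P2 724.667, P3 813.500.
Highest priority: P3.

P3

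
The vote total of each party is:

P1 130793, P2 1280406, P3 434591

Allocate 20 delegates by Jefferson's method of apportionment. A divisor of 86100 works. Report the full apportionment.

With modified divisor 86100: modified quotas P1 1.519, P2 14.871, P3 5.048.
Rounding down: P1 1, P2 14, P3 5 (total 20).

P1 1, P2 14, P3 5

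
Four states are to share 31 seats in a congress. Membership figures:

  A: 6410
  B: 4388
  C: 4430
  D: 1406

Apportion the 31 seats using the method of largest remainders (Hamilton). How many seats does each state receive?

A 12; B 8; C 8; D 3

Total 16634; standard divisor 16634/31 ≈ 536.581.
Standard quotas: A 11.9460, B 8.1777, C 8.2560, D 2.6203.
Lower quotas: A 11, B 8, C 8, D 2 (sum 29, leaving 2 seats).
Remainders in descending order: A 0.9460, D 0.6203, C 0.2560, B 0.1777.
The surplus seats go to A, D.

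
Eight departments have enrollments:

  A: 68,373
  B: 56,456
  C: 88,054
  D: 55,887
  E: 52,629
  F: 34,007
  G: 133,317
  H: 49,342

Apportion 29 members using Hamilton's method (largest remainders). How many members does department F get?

Standard divisor: 538065 ÷ 29 ≈ 18553.966.
Standard quotas: A 3.6851, B 3.0428, C 4.7458, D 3.0121, E 2.8365, F 1.8329, G 7.1854, H 2.6594.
Lower quotas: A 3, B 3, C 4, D 3, E 2, F 1, G 7, H 2 (sum 25, leaving 4 seats).
Remainders in descending order: E 0.8365, F 0.8329, C 0.7458, A 0.6851, H 0.6594, G 0.1854, B 0.0428, D 0.0121.
Largest remainders: E, F, C, A receive the extra seats.
F receives 2.

2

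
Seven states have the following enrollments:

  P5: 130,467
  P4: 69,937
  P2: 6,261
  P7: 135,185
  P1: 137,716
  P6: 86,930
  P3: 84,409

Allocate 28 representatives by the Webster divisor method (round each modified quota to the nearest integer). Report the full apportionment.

P5 5; P4 3; P2 0; P7 6; P1 6; P6 4; P3 4

Standard divisor 650905/28 ≈ 23246.607; standard quotas: P5 5.612, P4 3.008, P2 0.269, P7 5.815, P1 5.924, P6 3.739, P3 3.631.
Rounding to the nearest integer gives 6, 3, 0, 6, 6, 4, 4 = 29 seats, so the divisor must be adjusted.
With modified divisor 23900: modified quotas P5 5.459, P4 2.926, P2 0.262, P7 5.656, P1 5.762, P6 3.637, P3 3.532.
Rounding to the nearest integer: P5 5, P4 3, P2 0, P7 6, P1 6, P6 4, P3 4 (total 28).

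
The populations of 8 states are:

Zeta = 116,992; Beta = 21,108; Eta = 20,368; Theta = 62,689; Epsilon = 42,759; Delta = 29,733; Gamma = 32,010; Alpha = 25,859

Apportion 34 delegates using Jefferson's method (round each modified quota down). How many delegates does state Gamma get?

3

Standard divisor 351518/34 ≈ 10338.765; standard quotas: Zeta 11.316, Beta 2.042, Eta 1.970, Theta 6.063, Epsilon 4.136, Delta 2.876, Gamma 3.096, Alpha 2.501.
Rounding down gives 11, 2, 1, 6, 4, 2, 3, 2 = 31 seats, so the divisor must be adjusted.
With modified divisor 9400: modified quotas Zeta 12.446, Beta 2.246, Eta 2.167, Theta 6.669, Epsilon 4.549, Delta 3.163, Gamma 3.405, Alpha 2.751.
Rounding down: Zeta 12, Beta 2, Eta 2, Theta 6, Epsilon 4, Delta 3, Gamma 3, Alpha 2 (total 34).
Gamma receives 3.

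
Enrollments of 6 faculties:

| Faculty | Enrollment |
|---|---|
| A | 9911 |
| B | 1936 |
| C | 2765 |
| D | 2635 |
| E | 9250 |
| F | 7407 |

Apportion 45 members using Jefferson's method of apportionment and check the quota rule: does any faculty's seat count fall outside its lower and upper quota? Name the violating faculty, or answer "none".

Standard quotas: A 13.155, B 2.570, C 3.670, D 3.497, E 12.277, F 9.831.
Jefferson allocation: A 14, B 2, C 3, D 3, E 13, F 10.
Every allocation lies between the lower and upper quota.

none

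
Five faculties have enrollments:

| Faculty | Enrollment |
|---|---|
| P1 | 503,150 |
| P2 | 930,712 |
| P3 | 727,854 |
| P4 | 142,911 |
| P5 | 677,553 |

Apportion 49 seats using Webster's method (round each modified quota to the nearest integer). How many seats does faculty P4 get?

2

Standard divisor 2982180/49 ≈ 60860.816; standard quotas: P1 8.267, P2 15.292, P3 11.959, P4 2.348, P5 11.133.
Rounding to the nearest integer gives 8, 15, 12, 2, 11 = 48 seats, so the divisor must be adjusted.
With modified divisor 59600: modified quotas P1 8.442, P2 15.616, P3 12.212, P4 2.398, P5 11.368.
Rounding to the nearest integer: P1 8, P2 16, P3 12, P4 2, P5 11 (total 49).
P4 receives 2.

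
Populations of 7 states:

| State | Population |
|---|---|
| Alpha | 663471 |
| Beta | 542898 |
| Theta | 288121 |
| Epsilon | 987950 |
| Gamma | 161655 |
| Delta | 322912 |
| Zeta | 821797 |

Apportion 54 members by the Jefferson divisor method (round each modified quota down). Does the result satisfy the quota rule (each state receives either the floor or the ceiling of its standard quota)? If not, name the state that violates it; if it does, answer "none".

Standard quotas: Alpha 9.456, Beta 7.738, Theta 4.106, Epsilon 14.081, Gamma 2.304, Delta 4.602, Zeta 11.713.
Jefferson allocation: Alpha 10, Beta 8, Theta 4, Epsilon 14, Gamma 2, Delta 4, Zeta 12.
Every allocation lies between the lower and upper quota.

none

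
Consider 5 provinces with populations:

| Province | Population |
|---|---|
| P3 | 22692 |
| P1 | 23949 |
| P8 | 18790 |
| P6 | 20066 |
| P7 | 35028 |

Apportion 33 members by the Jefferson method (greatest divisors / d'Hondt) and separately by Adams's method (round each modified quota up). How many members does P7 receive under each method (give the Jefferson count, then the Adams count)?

Jefferson: P3 6, P1 7, P8 5, P6 5, P7 10.
Adams: P3 6, P1 7, P8 5, P6 6, P7 9.
P7 gets 10 under Jefferson and 9 under Adams.

10 and 9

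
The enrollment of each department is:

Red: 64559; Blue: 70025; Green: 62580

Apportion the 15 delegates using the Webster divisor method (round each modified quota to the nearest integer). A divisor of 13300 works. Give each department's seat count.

With modified divisor 13300: modified quotas Red 4.854, Blue 5.265, Green 4.705.
Rounding to the nearest integer: Red 5, Blue 5, Green 5 (total 15).

Red 5, Blue 5, Green 5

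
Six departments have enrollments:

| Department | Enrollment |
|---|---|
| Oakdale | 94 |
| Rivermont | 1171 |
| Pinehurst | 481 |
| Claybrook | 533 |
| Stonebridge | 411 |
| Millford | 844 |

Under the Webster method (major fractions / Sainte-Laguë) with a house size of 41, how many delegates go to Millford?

10

Standard divisor 3534/41 ≈ 86.195; standard quotas: Oakdale 1.091, Rivermont 13.585, Pinehurst 5.580, Claybrook 6.184, Stonebridge 4.768, Millford 9.792.
Rounding to the nearest integer gives 1, 14, 6, 6, 5, 10 = 42 seats, so the divisor must be adjusted.
With modified divisor 87: modified quotas Oakdale 1.080, Rivermont 13.460, Pinehurst 5.529, Claybrook 6.126, Stonebridge 4.724, Millford 9.701.
Rounding to the nearest integer: Oakdale 1, Rivermont 13, Pinehurst 6, Claybrook 6, Stonebridge 5, Millford 10 (total 41).
Millford receives 10.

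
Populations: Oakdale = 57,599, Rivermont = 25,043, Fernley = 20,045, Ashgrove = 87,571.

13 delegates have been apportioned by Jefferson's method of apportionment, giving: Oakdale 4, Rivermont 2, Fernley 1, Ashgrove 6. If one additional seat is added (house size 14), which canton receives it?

Ashgrove

Priority for the next seat is population ÷ (current seats + 1).
Priorities: Oakdale 11519.800, Rivermont 8347.667, Fernley 10022.500, Ashgrove 12510.143.
Highest priority: Ashgrove.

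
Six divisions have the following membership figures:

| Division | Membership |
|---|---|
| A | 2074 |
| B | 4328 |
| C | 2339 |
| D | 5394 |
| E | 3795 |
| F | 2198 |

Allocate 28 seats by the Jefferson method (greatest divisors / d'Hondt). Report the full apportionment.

Standard divisor 20128/28 ≈ 718.857; standard quotas: A 2.885, B 6.021, C 3.254, D 7.504, E 5.279, F 3.058.
Rounding down gives 2, 6, 3, 7, 5, 3 = 26 seats, so the divisor must be adjusted.
With modified divisor 650: modified quotas A 3.191, B 6.658, C 3.598, D 8.298, E 5.838, F 3.382.
Rounding down: A 3, B 6, C 3, D 8, E 5, F 3 (total 28).

A=3, B=6, C=3, D=8, E=5, F=3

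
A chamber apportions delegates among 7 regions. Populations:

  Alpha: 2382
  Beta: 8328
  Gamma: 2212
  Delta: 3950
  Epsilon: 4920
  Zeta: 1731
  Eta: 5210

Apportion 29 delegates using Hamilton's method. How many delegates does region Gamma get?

2

The standard divisor is 28733/29 ≈ 990.793.
Standard quotas: Alpha 2.4041, Beta 8.4054, Gamma 2.2326, Delta 3.9867, Epsilon 4.9657, Zeta 1.7471, Eta 5.2584.
Lower quotas: Alpha 2, Beta 8, Gamma 2, Delta 3, Epsilon 4, Zeta 1, Eta 5 (sum 25, leaving 4 seats).
Remainders in descending order: Delta 0.9867, Epsilon 0.9657, Zeta 0.7471, Beta 0.4054, Alpha 0.4041, Eta 0.2584, Gamma 0.2326.
Largest remainders: Delta, Epsilon, Zeta, Beta receive the extra seats.
Gamma receives 2.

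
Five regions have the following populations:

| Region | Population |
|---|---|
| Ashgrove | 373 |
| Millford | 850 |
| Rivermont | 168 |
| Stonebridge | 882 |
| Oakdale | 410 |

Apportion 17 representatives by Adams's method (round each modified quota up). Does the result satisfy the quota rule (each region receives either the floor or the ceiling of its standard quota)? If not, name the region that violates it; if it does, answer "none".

none

Standard quotas: Ashgrove 2.363, Millford 5.386, Rivermont 1.064, Stonebridge 5.589, Oakdale 2.598.
Adams allocation: Ashgrove 3, Millford 5, Rivermont 1, Stonebridge 5, Oakdale 3.
Every allocation lies between the lower and upper quota.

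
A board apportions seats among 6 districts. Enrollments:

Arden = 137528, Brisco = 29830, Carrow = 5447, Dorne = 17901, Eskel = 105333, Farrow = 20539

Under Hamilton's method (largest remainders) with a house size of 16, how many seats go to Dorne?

Total 316578; standard divisor 316578/16 ≈ 19786.125.
Standard quotas: Arden 6.9507, Brisco 1.5076, Carrow 0.2753, Dorne 0.9047, Eskel 5.3236, Farrow 1.0381.
Lower quotas: Arden 6, Brisco 1, Carrow 0, Dorne 0, Eskel 5, Farrow 1 (sum 13, leaving 3 seats).
Remainders in descending order: Arden 0.9507, Dorne 0.9047, Brisco 0.5076, Eskel 0.3236, Carrow 0.2753, Farrow 0.0381.
The surplus seats go to Arden, Dorne, Brisco.
Dorne receives 1.

1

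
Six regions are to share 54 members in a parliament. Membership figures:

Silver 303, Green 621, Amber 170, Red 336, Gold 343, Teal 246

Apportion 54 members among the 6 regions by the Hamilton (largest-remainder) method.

Silver=8; Green=17; Amber=4; Red=9; Gold=9; Teal=7

Standard divisor: 2019 ÷ 54 ≈ 37.389.
Standard quotas: Silver 8.104, Green 16.609, Amber 4.547, Red 8.987, Gold 9.174, Teal 6.579.
Lower quotas: Silver 8, Green 16, Amber 4, Red 8, Gold 9, Teal 6 (sum 51, leaving 3 seats).
Remainders in descending order: Red 0.987, Green 0.609, Teal 0.579, Amber 0.547, Gold 0.174, Silver 0.104.
Largest remainders: Red, Green, Teal receive the extra seats.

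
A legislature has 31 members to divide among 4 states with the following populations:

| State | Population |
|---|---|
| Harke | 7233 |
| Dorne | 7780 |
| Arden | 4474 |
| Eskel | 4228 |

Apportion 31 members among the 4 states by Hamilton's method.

The standard divisor is 23715/31 = 765.
Standard quotas: Harke 9.4549, Dorne 10.1699, Arden 5.8484, Eskel 5.5268.
Lower quotas: Harke 9, Dorne 10, Arden 5, Eskel 5 (sum 29, leaving 2 seats).
Remainders in descending order: Arden 0.8484, Eskel 0.5268, Harke 0.4549, Dorne 0.1699.
The surplus seats go to Arden, Eskel.

Harke 9; Dorne 10; Arden 6; Eskel 6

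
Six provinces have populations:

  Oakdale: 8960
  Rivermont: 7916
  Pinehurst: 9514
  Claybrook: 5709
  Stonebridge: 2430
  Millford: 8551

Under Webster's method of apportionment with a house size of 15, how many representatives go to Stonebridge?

1

Standard divisor 43080/15 ≈ 2872; standard quotas: Oakdale 3.120, Rivermont 2.756, Pinehurst 3.313, Claybrook 1.988, Stonebridge 0.846, Millford 2.977.
Rounding to the nearest integer gives Oakdale 3, Rivermont 3, Pinehurst 3, Claybrook 2, Stonebridge 1, Millford 3 — total 15, matching the house size, so no adjustment is needed.
Stonebridge receives 1.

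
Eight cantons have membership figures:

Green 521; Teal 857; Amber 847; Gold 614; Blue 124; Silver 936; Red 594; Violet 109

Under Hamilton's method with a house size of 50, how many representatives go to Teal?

Standard divisor: 4602 ÷ 50 ≈ 92.04.
Standard quotas: Green 5.661, Teal 9.311, Amber 9.203, Gold 6.671, Blue 1.347, Silver 10.169, Red 6.454, Violet 1.184.
Lower quotas: Green 5, Teal 9, Amber 9, Gold 6, Blue 1, Silver 10, Red 6, Violet 1 (sum 47, leaving 3 seats).
Remainders in descending order: Gold 0.671, Green 0.661, Red 0.454, Blue 0.347, Teal 0.311, Amber 0.203, Violet 0.184, Silver 0.169.
The surplus seats go to Gold, Green, Red.
Teal receives 9.

9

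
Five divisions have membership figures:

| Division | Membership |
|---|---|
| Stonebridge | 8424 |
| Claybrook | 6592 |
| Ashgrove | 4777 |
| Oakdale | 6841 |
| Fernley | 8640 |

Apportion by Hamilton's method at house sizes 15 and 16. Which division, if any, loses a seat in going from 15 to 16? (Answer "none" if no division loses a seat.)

none

At 15 seats: Stonebridge 3, Claybrook 3, Ashgrove 2, Oakdale 3, Fernley 4.
At 16 seats: Stonebridge 4, Claybrook 3, Ashgrove 2, Oakdale 3, Fernley 4.
No division's allocation decreased.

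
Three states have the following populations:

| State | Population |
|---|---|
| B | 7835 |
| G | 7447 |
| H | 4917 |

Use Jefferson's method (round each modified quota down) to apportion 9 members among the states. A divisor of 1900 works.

With modified divisor 1900: modified quotas B 4.124, G 3.919, H 2.588.
Rounding down: B 4, G 3, H 2 (total 9).

B: 4, G: 3, H: 2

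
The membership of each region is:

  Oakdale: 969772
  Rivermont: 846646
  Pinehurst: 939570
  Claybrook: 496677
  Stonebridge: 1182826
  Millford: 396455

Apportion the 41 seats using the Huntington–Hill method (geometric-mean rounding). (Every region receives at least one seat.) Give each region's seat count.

With divisor 114368: modified quotas Oakdale 8.479, Rivermont 7.403, Pinehurst 8.215, Claybrook 4.343, Stonebridge 10.342, Millford 3.466.
Geometric-mean thresholds: Oakdale √(8·9)=8.485, Rivermont √(7·8)=7.483, Pinehurst √(8·9)=8.485, Claybrook √(4·5)=4.472, Stonebridge √(10·11)=10.488, Millford √(3·4)=3.464.
Each quota rounded against its threshold gives Oakdale 8, Rivermont 7, Pinehurst 8, Claybrook 4, Stonebridge 10, Millford 4 (total 41).

Oakdale 8, Rivermont 7, Pinehurst 8, Claybrook 4, Stonebridge 10, Millford 4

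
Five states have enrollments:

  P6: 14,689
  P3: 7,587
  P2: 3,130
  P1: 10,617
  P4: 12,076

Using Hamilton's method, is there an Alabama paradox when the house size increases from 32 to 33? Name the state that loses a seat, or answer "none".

none

At 32 seats: P6 10, P3 5, P2 2, P1 7, P4 8.
At 33 seats: P6 10, P3 5, P2 2, P1 7, P4 9.
No state's allocation decreased.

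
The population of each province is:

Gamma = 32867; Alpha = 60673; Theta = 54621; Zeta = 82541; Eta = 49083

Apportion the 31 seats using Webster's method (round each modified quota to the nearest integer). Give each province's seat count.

Standard divisor 279785/31 ≈ 9025.323; standard quotas: Gamma 3.642, Alpha 6.723, Theta 6.052, Zeta 9.145, Eta 5.438.
Rounding to the nearest integer gives Gamma 4, Alpha 7, Theta 6, Zeta 9, Eta 5 — total 31, matching the house size, so no adjustment is needed.

Gamma: 4, Alpha: 7, Theta: 6, Zeta: 9, Eta: 5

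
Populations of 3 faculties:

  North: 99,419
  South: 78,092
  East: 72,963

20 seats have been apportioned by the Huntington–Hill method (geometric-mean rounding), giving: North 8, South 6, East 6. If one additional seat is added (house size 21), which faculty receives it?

Priority for the next seat is population ÷ (√(s·(s+1))).
Priorities: North 11716.642, South 12049.857, East 11258.435.
Highest priority: South.

South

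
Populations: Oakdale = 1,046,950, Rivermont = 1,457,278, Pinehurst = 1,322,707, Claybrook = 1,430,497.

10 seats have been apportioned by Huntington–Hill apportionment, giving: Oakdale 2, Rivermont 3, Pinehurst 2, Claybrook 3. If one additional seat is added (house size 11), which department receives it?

Priority for the next seat is population ÷ (√(s·(s+1))).
Priorities: Oakdale 427415.548, Rivermont 420679.923, Pinehurst 539992.872, Claybrook 412948.914.
Highest priority: Pinehurst.

Pinehurst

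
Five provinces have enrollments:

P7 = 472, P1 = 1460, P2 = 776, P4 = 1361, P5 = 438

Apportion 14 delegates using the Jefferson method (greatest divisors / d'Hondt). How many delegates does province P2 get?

2

Standard divisor 4507/14 ≈ 321.929; standard quotas: P7 1.466, P1 4.535, P2 2.410, P4 4.228, P5 1.361.
Rounding down gives 1, 4, 2, 4, 1 = 12 seats, so the divisor must be adjusted.
With modified divisor 270: modified quotas P7 1.748, P1 5.407, P2 2.874, P4 5.041, P5 1.622.
Rounding down: P7 1, P1 5, P2 2, P4 5, P5 1 (total 14).
P2 receives 2.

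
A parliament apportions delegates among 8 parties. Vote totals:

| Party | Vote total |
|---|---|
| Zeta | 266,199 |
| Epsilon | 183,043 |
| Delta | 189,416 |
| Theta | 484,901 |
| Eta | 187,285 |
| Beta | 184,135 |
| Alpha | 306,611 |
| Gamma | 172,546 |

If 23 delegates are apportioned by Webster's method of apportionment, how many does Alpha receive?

Standard divisor 1974136/23 ≈ 85832; standard quotas: Zeta 3.101, Epsilon 2.133, Delta 2.207, Theta 5.649, Eta 2.182, Beta 2.145, Alpha 3.572, Gamma 2.010.
Rounding to the nearest integer gives Zeta 3, Epsilon 2, Delta 2, Theta 6, Eta 2, Beta 2, Alpha 4, Gamma 2 — total 23, matching the house size, so no adjustment is needed.
Alpha receives 4.

4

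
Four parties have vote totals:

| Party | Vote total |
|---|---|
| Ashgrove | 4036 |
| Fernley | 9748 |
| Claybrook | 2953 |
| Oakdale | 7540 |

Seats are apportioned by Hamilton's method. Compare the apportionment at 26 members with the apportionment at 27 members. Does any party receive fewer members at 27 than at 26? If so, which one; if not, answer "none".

none

At 26 seats: Ashgrove 4, Fernley 11, Claybrook 3, Oakdale 8.
At 27 seats: Ashgrove 5, Fernley 11, Claybrook 3, Oakdale 8.
No party's allocation decreased.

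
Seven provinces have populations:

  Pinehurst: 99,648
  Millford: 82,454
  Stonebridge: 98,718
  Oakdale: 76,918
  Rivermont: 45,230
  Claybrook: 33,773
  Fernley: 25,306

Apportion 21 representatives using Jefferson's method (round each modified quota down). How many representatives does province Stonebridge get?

Standard divisor 462047/21 ≈ 22002.238; standard quotas: Pinehurst 4.529, Millford 3.748, Stonebridge 4.487, Oakdale 3.496, Rivermont 2.056, Claybrook 1.535, Fernley 1.150.
Rounding down gives 4, 3, 4, 3, 2, 1, 1 = 18 seats, so the divisor must be adjusted.
With modified divisor 19500: modified quotas Pinehurst 5.110, Millford 4.228, Stonebridge 5.062, Oakdale 3.945, Rivermont 2.319, Claybrook 1.732, Fernley 1.298.
Rounding down: Pinehurst 5, Millford 4, Stonebridge 5, Oakdale 3, Rivermont 2, Claybrook 1, Fernley 1 (total 21).
Stonebridge receives 5.

5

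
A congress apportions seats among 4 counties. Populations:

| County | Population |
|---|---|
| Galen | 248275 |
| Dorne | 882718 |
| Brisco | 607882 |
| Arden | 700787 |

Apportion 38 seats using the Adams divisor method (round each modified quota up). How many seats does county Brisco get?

Standard divisor 2439662/38 ≈ 64201.632; standard quotas: Galen 3.867, Dorne 13.749, Brisco 9.468, Arden 10.915.
Rounding up gives 4, 14, 10, 11 = 39 seats, so the divisor must be adjusted.
With modified divisor 67700: modified quotas Galen 3.667, Dorne 13.039, Brisco 8.979, Arden 10.351.
Rounding up: Galen 4, Dorne 14, Brisco 9, Arden 11 (total 38).
Brisco receives 9.

9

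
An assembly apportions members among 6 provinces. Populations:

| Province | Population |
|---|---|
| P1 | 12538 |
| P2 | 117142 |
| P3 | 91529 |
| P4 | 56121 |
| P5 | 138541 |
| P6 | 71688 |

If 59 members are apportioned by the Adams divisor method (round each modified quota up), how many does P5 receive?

Standard divisor 487559/59 ≈ 8263.712; standard quotas: P1 1.517, P2 14.175, P3 11.076, P4 6.791, P5 16.765, P6 8.675.
Rounding up gives 2, 15, 12, 7, 17, 9 = 62 seats, so the divisor must be adjusted.
With modified divisor 8800: modified quotas P1 1.425, P2 13.312, P3 10.401, P4 6.377, P5 15.743, P6 8.146.
Rounding up: P1 2, P2 14, P3 11, P4 7, P5 16, P6 9 (total 59).
P5 receives 16.

16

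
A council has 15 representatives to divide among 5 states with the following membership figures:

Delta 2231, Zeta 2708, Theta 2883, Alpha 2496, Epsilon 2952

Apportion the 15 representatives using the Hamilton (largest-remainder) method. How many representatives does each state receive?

Delta 3, Zeta 3, Theta 3, Alpha 3, Epsilon 3

Total 13270; standard divisor 13270/15 ≈ 884.667.
Standard quotas: Delta 2.522, Zeta 3.061, Theta 3.259, Alpha 2.821, Epsilon 3.337.
Lower quotas: Delta 2, Zeta 3, Theta 3, Alpha 2, Epsilon 3 (sum 13, leaving 2 seats).
Remainders in descending order: Alpha 0.821, Delta 0.522, Epsilon 0.337, Theta 0.259, Zeta 0.061.
The surplus seats go to Alpha, Delta.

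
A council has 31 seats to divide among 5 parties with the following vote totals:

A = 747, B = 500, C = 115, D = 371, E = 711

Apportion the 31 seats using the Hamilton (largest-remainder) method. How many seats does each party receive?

Total 2444; standard divisor 2444/31 ≈ 78.839.
Standard quotas: A 9.475, B 6.342, C 1.459, D 4.706, E 9.018.
Lower quotas: A 9, B 6, C 1, D 4, E 9 (sum 29, leaving 2 seats).
Remainders in descending order: D 0.706, A 0.475, C 0.459, B 0.342, E 0.018.
The surplus seats go to D, A.

A 10, B 6, C 1, D 5, E 9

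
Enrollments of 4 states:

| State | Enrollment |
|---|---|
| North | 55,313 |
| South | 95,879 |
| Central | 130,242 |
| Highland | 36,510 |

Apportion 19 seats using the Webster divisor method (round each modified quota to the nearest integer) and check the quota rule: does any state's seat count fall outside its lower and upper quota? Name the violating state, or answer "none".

Standard quotas: North 3.305, South 5.730, Central 7.783, Highland 2.182.
Webster allocation: North 3, South 6, Central 8, Highland 2.
Every allocation lies between the lower and upper quota.

none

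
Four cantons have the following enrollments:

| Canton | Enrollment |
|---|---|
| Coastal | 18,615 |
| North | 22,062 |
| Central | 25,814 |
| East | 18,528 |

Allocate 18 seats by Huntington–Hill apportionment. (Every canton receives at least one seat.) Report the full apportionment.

With divisor 4823: modified quotas Coastal 3.860, North 4.574, Central 5.352, East 3.842.
Geometric-mean thresholds: Coastal √(3·4)=3.464, North √(4·5)=4.472, Central √(5·6)=5.477, East √(3·4)=3.464.
Each quota rounded against its threshold gives Coastal 4, North 5, Central 5, East 4 (total 18).

Coastal 4, North 5, Central 5, East 4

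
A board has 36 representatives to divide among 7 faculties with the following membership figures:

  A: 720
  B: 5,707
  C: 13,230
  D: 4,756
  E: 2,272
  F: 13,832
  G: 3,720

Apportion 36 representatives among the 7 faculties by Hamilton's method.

The standard divisor is 44237/36 ≈ 1228.806.
Standard quotas: A 0.5859, B 4.6443, C 10.7666, D 3.8704, E 1.8489, F 11.2565, G 3.0273.
Lower quotas: A 0, B 4, C 10, D 3, E 1, F 11, G 3 (sum 32, leaving 4 seats).
Remainders in descending order: D 0.8704, E 0.8489, C 0.7666, B 0.6443, A 0.5859, F 0.2565, G 0.0273.
Largest remainders: D, E, C, B receive the extra seats.

A: 0, B: 5, C: 11, D: 4, E: 2, F: 11, G: 3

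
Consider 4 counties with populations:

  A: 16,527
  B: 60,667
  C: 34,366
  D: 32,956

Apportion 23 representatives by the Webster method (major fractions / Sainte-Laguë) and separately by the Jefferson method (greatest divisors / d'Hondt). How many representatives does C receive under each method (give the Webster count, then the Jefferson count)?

Webster: A 3, B 10, C 5, D 5.
Jefferson: A 2, B 10, C 6, D 5.
C gets 5 under Webster and 6 under Jefferson.

5 and 6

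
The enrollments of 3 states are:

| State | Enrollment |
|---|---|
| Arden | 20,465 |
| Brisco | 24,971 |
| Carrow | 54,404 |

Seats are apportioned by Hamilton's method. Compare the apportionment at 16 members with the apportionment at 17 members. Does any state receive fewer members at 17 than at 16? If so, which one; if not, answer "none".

At 16 seats: Arden 3, Brisco 4, Carrow 9.
At 17 seats: Arden 4, Brisco 4, Carrow 9.
No state's allocation decreased.

none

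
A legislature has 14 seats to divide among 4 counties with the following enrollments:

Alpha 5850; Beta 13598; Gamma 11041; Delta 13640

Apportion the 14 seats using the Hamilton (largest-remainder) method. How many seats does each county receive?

Alpha: 2, Beta: 4, Gamma: 4, Delta: 4

Total 44129; standard divisor 44129/14 ≈ 3152.071.
Standard quotas: Alpha 1.8559, Beta 4.3140, Gamma 3.5028, Delta 4.3273.
Lower quotas: Alpha 1, Beta 4, Gamma 3, Delta 4 (sum 12, leaving 2 seats).
Remainders in descending order: Alpha 0.8559, Gamma 0.5028, Delta 0.3273, Beta 0.3140.
Largest remainders: Alpha, Gamma receive the extra seats.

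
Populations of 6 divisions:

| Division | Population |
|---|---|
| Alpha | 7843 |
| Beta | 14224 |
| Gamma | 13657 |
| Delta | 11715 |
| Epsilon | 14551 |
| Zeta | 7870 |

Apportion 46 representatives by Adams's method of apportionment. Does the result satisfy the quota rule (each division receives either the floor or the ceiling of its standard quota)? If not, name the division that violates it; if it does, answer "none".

none

Standard quotas: Alpha 5.164, Beta 9.366, Gamma 8.993, Delta 7.714, Epsilon 9.581, Zeta 5.182.
Adams allocation: Alpha 5, Beta 9, Gamma 9, Delta 8, Epsilon 10, Zeta 5.
Every allocation lies between the lower and upper quota.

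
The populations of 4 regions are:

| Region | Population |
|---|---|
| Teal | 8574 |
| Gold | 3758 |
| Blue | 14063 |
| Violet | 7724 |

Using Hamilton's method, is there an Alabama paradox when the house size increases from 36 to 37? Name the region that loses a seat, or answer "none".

none

At 36 seats: Teal 9, Gold 4, Blue 15, Violet 8.
At 37 seats: Teal 9, Gold 4, Blue 15, Violet 9.
No region's allocation decreased.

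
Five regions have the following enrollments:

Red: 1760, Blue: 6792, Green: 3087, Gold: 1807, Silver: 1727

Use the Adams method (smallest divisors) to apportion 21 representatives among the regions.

Red: 3; Blue: 8; Green: 4; Gold: 3; Silver: 3

Standard divisor 15173/21 ≈ 722.524; standard quotas: Red 2.436, Blue 9.400, Green 4.273, Gold 2.501, Silver 2.390.
Rounding up gives 3, 10, 5, 3, 3 = 24 seats, so the divisor must be adjusted.
With modified divisor 853.35: modified quotas Red 2.062, Blue 7.959, Green 3.618, Gold 2.118, Silver 2.024.
Rounding up: Red 3, Blue 8, Green 4, Gold 3, Silver 3 (total 21).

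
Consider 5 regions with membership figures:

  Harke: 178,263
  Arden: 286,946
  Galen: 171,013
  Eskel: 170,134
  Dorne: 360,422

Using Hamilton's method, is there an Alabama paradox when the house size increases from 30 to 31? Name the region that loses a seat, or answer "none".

Galen

At 30 seats: Harke 5, Arden 7, Galen 5, Eskel 4, Dorne 9.
At 31 seats: Harke 5, Arden 8, Galen 4, Eskel 4, Dorne 10.
Galen drops from 5 to 4.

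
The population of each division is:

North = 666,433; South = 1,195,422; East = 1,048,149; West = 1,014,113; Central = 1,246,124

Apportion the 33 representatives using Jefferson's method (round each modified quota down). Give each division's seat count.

Standard divisor 5170241/33 ≈ 156673.97; standard quotas: North 4.254, South 7.630, East 6.690, West 6.473, Central 7.954.
Rounding down gives 4, 7, 6, 6, 7 = 30 seats, so the divisor must be adjusted.
With modified divisor 147200: modified quotas North 4.527, South 8.121, East 7.121, West 6.889, Central 8.466.
Rounding down: North 4, South 8, East 7, West 6, Central 8 (total 33).

North: 4, South: 8, East: 7, West: 6, Central: 8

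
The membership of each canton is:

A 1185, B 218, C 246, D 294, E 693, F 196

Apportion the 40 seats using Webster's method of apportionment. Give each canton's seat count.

Standard divisor 2832/40 ≈ 70.8; standard quotas: A 16.737, B 3.079, C 3.475, D 4.153, E 9.788, F 2.768.
Rounding to the nearest integer gives A 17, B 3, C 3, D 4, E 10, F 3 — total 40, matching the house size, so no adjustment is needed.

A: 17, B: 3, C: 3, D: 4, E: 10, F: 3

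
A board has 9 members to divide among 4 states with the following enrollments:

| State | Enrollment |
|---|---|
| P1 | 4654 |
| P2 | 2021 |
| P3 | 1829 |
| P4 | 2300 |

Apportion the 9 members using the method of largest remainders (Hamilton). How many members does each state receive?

P1 4; P2 2; P3 1; P4 2

The standard divisor is 10804/9 ≈ 1200.444.
Standard quotas: P1 3.877, P2 1.684, P3 1.524, P4 1.916.
Lower quotas: P1 3, P2 1, P3 1, P4 1 (sum 6, leaving 3 seats).
Remainders in descending order: P4 0.916, P1 0.877, P2 0.684, P3 0.524.
Largest remainders: P4, P1, P2 receive the extra seats.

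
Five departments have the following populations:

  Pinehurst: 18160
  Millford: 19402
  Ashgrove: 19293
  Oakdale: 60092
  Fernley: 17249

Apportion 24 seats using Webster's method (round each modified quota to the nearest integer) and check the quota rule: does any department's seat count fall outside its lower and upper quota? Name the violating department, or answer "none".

Standard quotas: Pinehurst 3.248, Millford 3.470, Ashgrove 3.450, Oakdale 10.747, Fernley 3.085.
Webster allocation: Pinehurst 3, Millford 4, Ashgrove 3, Oakdale 11, Fernley 3.
Every allocation lies between the lower and upper quota.

none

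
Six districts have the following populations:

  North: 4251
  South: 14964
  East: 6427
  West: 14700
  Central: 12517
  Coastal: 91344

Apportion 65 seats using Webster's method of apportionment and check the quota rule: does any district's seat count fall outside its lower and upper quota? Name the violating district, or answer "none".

Standard quotas: North 1.916, South 6.745, East 2.897, West 6.626, Central 5.642, Coastal 41.174.
Webster allocation: North 2, South 7, East 3, West 7, Central 6, Coastal 40.
Coastal has quota 41.174 (lower 41, upper 42) but receives 40 — outside the quota interval.

Coastal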